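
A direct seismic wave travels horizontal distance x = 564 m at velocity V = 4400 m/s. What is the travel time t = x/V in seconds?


t = x / V
= 564 / 4400
= 0.1282 s

0.1282


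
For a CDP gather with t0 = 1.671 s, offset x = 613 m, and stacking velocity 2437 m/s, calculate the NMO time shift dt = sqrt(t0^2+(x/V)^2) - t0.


x/Vnmo = 613/2437 = 0.251539
(x/Vnmo)^2 = 0.063272
t0^2 = 2.792241
sqrt(2.792241 + 0.063272) = 1.689826
dt = 1.689826 - 1.671 = 0.018826

0.018826


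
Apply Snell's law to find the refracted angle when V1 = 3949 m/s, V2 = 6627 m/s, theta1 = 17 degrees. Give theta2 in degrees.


sin(theta1) = sin(17 deg) = 0.292372
sin(theta2) = V2/V1 * sin(theta1) = 6627/3949 * 0.292372 = 0.490643
theta2 = arcsin(0.490643) = 29.3828 degrees

29.3828


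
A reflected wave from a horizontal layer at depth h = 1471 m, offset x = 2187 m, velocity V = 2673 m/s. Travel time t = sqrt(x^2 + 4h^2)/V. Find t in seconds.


x^2 + 4h^2 = 2187^2 + 4*1471^2 = 4782969 + 8655364 = 13438333
sqrt(13438333) = 3665.8332
t = 3665.8332 / 2673 = 1.3714 s

1.3714


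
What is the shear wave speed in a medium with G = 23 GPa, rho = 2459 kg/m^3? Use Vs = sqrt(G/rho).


Convert G to Pa: G = 23e9 Pa
Compute G/rho = 23e9 / 2459 = 9353395.6893
Vs = sqrt(9353395.6893) = 3058.33 m/s

3058.33


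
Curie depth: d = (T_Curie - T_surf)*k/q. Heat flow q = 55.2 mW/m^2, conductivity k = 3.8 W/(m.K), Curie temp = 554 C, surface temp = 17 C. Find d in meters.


T_Curie - T_surf = 554 - 17 = 537 C
Convert q to W/m^2: 55.2 mW/m^2 = 0.0552 W/m^2
d = 537 * 3.8 / 0.0552 = 36967.39 m

36967.39


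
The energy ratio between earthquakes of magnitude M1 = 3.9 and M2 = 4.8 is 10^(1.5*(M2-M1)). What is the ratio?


M2 - M1 = 4.8 - 3.9 = 0.9
1.5 * 0.9 = 1.35
ratio = 10^1.35 = 22.39

22.39


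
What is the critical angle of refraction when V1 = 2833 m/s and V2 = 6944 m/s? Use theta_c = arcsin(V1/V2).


V1/V2 = 2833/6944 = 0.407978
theta_c = arcsin(0.407978) = 24.0779 degrees

24.0779


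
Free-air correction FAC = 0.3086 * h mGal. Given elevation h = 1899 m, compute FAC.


FAC = 0.3086 * h
= 0.3086 * 1899
= 586.0314 mGal

586.0314


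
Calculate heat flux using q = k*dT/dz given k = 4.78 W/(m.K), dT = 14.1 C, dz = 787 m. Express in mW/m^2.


q = k * dT / dz * 1000
= 4.78 * 14.1 / 787 * 1000
= 0.085639 * 1000
= 85.6391 mW/m^2

85.6391


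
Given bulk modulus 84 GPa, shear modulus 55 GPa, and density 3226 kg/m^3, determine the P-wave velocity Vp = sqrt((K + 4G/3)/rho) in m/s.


First compute the effective modulus:
K + 4G/3 = 84e9 + 4*55e9/3 = 157333333333.33 Pa
Then divide by density:
157333333333.33 / 3226 = 48770407.1089 Pa/(kg/m^3)
Take the square root:
Vp = sqrt(48770407.1089) = 6983.58 m/s

6983.58


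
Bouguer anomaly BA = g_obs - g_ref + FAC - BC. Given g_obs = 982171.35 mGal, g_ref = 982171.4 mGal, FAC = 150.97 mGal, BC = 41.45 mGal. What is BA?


BA = g_obs - g_ref + FAC - BC
= 982171.35 - 982171.4 + 150.97 - 41.45
= 109.47 mGal

109.47


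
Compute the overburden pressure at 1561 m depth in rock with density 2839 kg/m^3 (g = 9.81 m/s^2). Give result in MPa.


P = rho * g * z / 1e6
= 2839 * 9.81 * 1561 / 1e6
= 43474770.99 / 1e6
= 43.4748 MPa

43.4748


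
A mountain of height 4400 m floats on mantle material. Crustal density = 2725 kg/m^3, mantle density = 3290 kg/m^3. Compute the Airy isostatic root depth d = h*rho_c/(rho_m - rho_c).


rho_m - rho_c = 3290 - 2725 = 565
d = 4400 * 2725 / 565
= 11990000 / 565
= 21221.24 m

21221.24


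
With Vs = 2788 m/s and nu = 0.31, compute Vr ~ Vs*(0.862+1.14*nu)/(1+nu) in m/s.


Numerator factor = 0.862 + 1.14*0.31 = 1.2154
Denominator = 1 + 0.31 = 1.31
Vr = 2788 * 1.2154 / 1.31 = 2586.67 m/s

2586.67


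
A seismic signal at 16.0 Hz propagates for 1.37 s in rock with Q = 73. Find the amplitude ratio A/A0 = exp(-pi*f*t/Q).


pi*f*t/Q = pi*16.0*1.37/73 = 0.943339
A/A0 = exp(-0.943339) = 0.389326

0.389326


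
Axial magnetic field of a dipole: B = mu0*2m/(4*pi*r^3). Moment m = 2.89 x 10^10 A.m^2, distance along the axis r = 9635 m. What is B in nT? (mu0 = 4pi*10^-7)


m = 2.89 x 10^10 = 28900000000 A.m^2
2m = 57800000000 A.m^2
r^3 = 9635^3 = 894448122875
B = (4pi*10^-7) * 57800000000 / (4*pi * 894448122875) * 1e9
= 72633.622151 / 11239966607365.12 * 1e9
= 6.4621 nT

6.4621


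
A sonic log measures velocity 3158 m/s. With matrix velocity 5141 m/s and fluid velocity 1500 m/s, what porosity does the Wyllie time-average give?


1/V - 1/Vm = 1/3158 - 1/5141 = 0.00012214
1/Vf - 1/Vm = 1/1500 - 1/5141 = 0.00047215
phi = 0.00012214 / 0.00047215 = 0.2587

0.2587


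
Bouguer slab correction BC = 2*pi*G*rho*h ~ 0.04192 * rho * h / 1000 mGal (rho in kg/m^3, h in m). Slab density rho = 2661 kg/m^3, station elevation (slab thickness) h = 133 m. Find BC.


BC = 0.04192 * rho * h / 1000
= 0.04192 * 2661 * 133 / 1000
= 14.836 mGal

14.836


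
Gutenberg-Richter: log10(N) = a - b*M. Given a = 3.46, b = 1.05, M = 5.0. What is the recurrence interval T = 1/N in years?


log10(N) = 3.46 - 1.05*5.0 = -1.79
N = 10^-1.79 = 0.016218
T = 1/N = 1/0.016218 = 61.6595 years

61.6595


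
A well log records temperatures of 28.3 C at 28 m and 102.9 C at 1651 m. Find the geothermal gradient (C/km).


dT = 102.9 - 28.3 = 74.6 C
dz = 1651 - 28 = 1623 m
gradient = dT/dz * 1000 = 74.6/1623 * 1000 = 45.9643 C/km

45.9643


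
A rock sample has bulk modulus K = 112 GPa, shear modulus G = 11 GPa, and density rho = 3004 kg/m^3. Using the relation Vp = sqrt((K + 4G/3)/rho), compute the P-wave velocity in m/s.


First compute the effective modulus:
K + 4G/3 = 112e9 + 4*11e9/3 = 126666666666.67 Pa
Then divide by density:
126666666666.67 / 3004 = 42166000.8877 Pa/(kg/m^3)
Take the square root:
Vp = sqrt(42166000.8877) = 6493.54 m/s

6493.54


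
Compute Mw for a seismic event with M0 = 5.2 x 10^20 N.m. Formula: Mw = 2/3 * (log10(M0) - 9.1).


log10(M0) = log10(5.2 x 10^20) = 20.716
Mw = 2/3 * (20.716 - 9.1)
= 2/3 * 11.616
= 7.74

7.74


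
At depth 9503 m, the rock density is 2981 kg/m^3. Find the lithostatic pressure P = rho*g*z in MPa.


P = rho * g * z / 1e6
= 2981 * 9.81 * 9503 / 1e6
= 277902025.83 / 1e6
= 277.902 MPa

277.902


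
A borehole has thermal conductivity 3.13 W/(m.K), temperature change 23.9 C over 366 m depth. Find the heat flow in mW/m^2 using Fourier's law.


q = k * dT / dz * 1000
= 3.13 * 23.9 / 366 * 1000
= 0.204391 * 1000
= 204.3907 mW/m^2

204.3907


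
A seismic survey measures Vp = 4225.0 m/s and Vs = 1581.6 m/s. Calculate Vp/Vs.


Vp/Vs = 4225.0 / 1581.6
= 2.6713

2.6713


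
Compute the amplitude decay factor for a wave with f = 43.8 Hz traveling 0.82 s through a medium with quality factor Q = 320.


pi*f*t/Q = pi*43.8*0.82/320 = 0.352605
A/A0 = exp(-0.352605) = 0.702855

0.702855


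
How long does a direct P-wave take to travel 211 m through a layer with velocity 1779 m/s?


t = x / V
= 211 / 1779
= 0.1186 s

0.1186


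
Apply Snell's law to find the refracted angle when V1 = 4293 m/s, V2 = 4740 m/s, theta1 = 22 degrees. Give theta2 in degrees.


sin(theta1) = sin(22 deg) = 0.374607
sin(theta2) = V2/V1 * sin(theta1) = 4740/4293 * 0.374607 = 0.413612
theta2 = arcsin(0.413612) = 24.4319 degrees

24.4319


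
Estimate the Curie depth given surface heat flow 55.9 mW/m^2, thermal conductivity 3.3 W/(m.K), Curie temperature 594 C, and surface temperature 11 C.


T_Curie - T_surf = 594 - 11 = 583 C
Convert q to W/m^2: 55.9 mW/m^2 = 0.0559 W/m^2
d = 583 * 3.3 / 0.0559 = 34416.82 m

34416.82


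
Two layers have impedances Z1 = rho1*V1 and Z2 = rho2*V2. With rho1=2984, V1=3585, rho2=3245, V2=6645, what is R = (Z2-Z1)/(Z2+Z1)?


Z1 = 2984 * 3585 = 10697640
Z2 = 3245 * 6645 = 21563025
R = (21563025 - 10697640) / (21563025 + 10697640) = 10865385 / 32260665 = 0.3368

0.3368


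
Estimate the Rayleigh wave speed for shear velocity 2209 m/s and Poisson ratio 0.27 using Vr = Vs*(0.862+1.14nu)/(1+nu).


Numerator factor = 0.862 + 1.14*0.27 = 1.1698
Denominator = 1 + 0.27 = 1.27
Vr = 2209 * 1.1698 / 1.27 = 2034.72 m/s

2034.72


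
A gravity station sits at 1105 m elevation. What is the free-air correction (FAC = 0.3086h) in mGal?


FAC = 0.3086 * h
= 0.3086 * 1105
= 341.003 mGal

341.003


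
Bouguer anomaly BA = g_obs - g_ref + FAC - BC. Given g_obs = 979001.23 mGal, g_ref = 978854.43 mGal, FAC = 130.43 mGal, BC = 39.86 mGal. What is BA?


BA = g_obs - g_ref + FAC - BC
= 979001.23 - 978854.43 + 130.43 - 39.86
= 237.37 mGal

237.37


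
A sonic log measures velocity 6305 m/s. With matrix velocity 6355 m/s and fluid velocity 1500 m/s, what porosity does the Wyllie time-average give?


1/V - 1/Vm = 1/6305 - 1/6355 = 1.25e-06
1/Vf - 1/Vm = 1/1500 - 1/6355 = 0.00050931
phi = 1.25e-06 / 0.00050931 = 0.0025

0.0025


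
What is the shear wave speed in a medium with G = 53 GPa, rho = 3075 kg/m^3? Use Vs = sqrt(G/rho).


Convert G to Pa: G = 53e9 Pa
Compute G/rho = 53e9 / 3075 = 17235772.3577
Vs = sqrt(17235772.3577) = 4151.6 m/s

4151.6


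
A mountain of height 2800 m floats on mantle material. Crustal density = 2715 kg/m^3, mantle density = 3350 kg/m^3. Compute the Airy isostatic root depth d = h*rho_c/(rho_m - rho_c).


rho_m - rho_c = 3350 - 2715 = 635
d = 2800 * 2715 / 635
= 7602000 / 635
= 11971.65 m

11971.65


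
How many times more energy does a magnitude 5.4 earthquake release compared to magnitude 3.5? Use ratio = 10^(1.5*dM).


M2 - M1 = 5.4 - 3.5 = 1.9
1.5 * 1.9 = 2.85
ratio = 10^2.85 = 707.95

707.95


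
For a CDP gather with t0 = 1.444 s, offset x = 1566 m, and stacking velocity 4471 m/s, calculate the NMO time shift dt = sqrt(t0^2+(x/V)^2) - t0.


x/Vnmo = 1566/4471 = 0.350257
(x/Vnmo)^2 = 0.12268
t0^2 = 2.085136
sqrt(2.085136 + 0.12268) = 1.485872
dt = 1.485872 - 1.444 = 0.041872

0.041872


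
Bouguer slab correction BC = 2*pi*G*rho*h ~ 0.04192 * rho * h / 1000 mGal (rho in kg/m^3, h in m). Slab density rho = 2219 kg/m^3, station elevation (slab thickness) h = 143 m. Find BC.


BC = 0.04192 * rho * h / 1000
= 0.04192 * 2219 * 143 / 1000
= 13.3019 mGal

13.3019


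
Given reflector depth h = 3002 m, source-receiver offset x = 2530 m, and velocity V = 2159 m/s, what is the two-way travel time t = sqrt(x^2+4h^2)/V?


x^2 + 4h^2 = 2530^2 + 4*3002^2 = 6400900 + 36048016 = 42448916
sqrt(42448916) = 6515.2833
t = 6515.2833 / 2159 = 3.0177 s

3.0177


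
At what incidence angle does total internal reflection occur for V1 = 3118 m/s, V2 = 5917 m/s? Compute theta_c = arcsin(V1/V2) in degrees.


V1/V2 = 3118/5917 = 0.526956
theta_c = arcsin(0.526956) = 31.8 degrees

31.8


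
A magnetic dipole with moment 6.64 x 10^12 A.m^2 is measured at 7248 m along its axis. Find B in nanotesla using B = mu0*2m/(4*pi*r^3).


m = 6.64 x 10^12 = 6640000000000 A.m^2
2m = 13280000000000 A.m^2
r^3 = 7248^3 = 380762836992
B = (4pi*10^-7) * 13280000000000 / (4*pi * 380762836992) * 1e9
= 16688140.175869 / 4784806925816.3 * 1e9
= 3487.7353 nT

3487.7353


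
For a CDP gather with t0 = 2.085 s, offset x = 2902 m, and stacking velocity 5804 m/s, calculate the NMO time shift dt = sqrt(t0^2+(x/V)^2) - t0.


x/Vnmo = 2902/5804 = 0.5
(x/Vnmo)^2 = 0.25
t0^2 = 4.347225
sqrt(4.347225 + 0.25) = 2.144114
dt = 2.144114 - 2.085 = 0.059114

0.059114


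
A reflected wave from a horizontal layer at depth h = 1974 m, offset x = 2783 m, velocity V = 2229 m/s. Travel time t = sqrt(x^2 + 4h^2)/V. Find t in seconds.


x^2 + 4h^2 = 2783^2 + 4*1974^2 = 7745089 + 15586704 = 23331793
sqrt(23331793) = 4830.2995
t = 4830.2995 / 2229 = 2.167 s

2.167


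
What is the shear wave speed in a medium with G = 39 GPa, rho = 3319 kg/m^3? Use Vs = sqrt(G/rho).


Convert G to Pa: G = 39e9 Pa
Compute G/rho = 39e9 / 3319 = 11750527.2672
Vs = sqrt(11750527.2672) = 3427.9 m/s

3427.9


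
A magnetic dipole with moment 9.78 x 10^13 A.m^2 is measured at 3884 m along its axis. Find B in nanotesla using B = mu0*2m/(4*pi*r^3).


m = 9.78 x 10^13 = 97800000000000 A.m^2
2m = 195600000000000 A.m^2
r^3 = 3884^3 = 58591911104
B = (4pi*10^-7) * 195600000000000 / (4*pi * 58591911104) * 1e9
= 245798209.216865 / 736287669936.45 * 1e9
= 333834.477 nT

333834.477


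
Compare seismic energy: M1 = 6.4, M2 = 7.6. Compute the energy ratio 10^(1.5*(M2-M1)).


M2 - M1 = 7.6 - 6.4 = 1.2
1.5 * 1.2 = 1.8
ratio = 10^1.8 = 63.1

63.1


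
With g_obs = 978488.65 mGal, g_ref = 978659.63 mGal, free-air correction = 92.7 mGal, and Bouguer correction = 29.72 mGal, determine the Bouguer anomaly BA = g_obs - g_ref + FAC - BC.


BA = g_obs - g_ref + FAC - BC
= 978488.65 - 978659.63 + 92.7 - 29.72
= -108.0 mGal

-108.0


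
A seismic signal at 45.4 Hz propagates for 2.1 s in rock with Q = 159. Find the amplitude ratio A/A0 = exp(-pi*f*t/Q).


pi*f*t/Q = pi*45.4*2.1/159 = 1.88377
A/A0 = exp(-1.88377) = 0.152016

0.152016


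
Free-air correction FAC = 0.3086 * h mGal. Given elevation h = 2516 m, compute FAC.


FAC = 0.3086 * h
= 0.3086 * 2516
= 776.4376 mGal

776.4376


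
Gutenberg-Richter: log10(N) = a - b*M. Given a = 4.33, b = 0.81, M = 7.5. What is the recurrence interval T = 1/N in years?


log10(N) = 4.33 - 0.81*7.5 = -1.745
N = 10^-1.745 = 0.017989
T = 1/N = 1/0.017989 = 55.5904 years

55.5904


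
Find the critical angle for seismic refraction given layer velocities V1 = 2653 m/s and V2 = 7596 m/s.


V1/V2 = 2653/7596 = 0.349263
theta_c = arcsin(0.349263) = 20.4422 degrees

20.4422


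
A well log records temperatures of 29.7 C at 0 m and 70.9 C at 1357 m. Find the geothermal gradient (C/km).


dT = 70.9 - 29.7 = 41.2 C
dz = 1357 - 0 = 1357 m
gradient = dT/dz * 1000 = 41.2/1357 * 1000 = 30.3611 C/km

30.3611


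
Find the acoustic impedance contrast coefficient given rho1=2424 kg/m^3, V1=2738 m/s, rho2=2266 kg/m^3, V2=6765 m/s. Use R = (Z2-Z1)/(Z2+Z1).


Z1 = 2424 * 2738 = 6636912
Z2 = 2266 * 6765 = 15329490
R = (15329490 - 6636912) / (15329490 + 6636912) = 8692578 / 21966402 = 0.3957

0.3957


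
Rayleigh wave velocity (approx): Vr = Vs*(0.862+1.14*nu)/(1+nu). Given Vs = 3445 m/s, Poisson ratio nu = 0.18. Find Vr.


Numerator factor = 0.862 + 1.14*0.18 = 1.0672
Denominator = 1 + 0.18 = 1.18
Vr = 3445 * 1.0672 / 1.18 = 3115.68 m/s

3115.68


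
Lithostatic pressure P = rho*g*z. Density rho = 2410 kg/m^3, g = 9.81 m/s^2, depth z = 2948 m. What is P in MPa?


P = rho * g * z / 1e6
= 2410 * 9.81 * 2948 / 1e6
= 69696910.8 / 1e6
= 69.6969 MPa

69.6969


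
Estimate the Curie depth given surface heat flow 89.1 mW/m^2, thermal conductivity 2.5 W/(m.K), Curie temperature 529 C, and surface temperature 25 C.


T_Curie - T_surf = 529 - 25 = 504 C
Convert q to W/m^2: 89.1 mW/m^2 = 0.0891 W/m^2
d = 504 * 2.5 / 0.0891 = 14141.41 m

14141.41


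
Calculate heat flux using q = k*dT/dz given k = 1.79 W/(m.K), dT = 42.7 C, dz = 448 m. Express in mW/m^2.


q = k * dT / dz * 1000
= 1.79 * 42.7 / 448 * 1000
= 0.170609 * 1000
= 170.6094 mW/m^2

170.6094


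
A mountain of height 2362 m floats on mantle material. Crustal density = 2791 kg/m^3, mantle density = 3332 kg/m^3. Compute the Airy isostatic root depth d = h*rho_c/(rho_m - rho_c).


rho_m - rho_c = 3332 - 2791 = 541
d = 2362 * 2791 / 541
= 6592342 / 541
= 12185.48 m

12185.48


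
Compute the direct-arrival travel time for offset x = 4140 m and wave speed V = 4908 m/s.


t = x / V
= 4140 / 4908
= 0.8435 s

0.8435


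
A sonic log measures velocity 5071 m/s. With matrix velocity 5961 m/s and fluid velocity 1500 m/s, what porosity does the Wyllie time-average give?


1/V - 1/Vm = 1/5071 - 1/5961 = 2.944e-05
1/Vf - 1/Vm = 1/1500 - 1/5961 = 0.00049891
phi = 2.944e-05 / 0.00049891 = 0.059

0.059


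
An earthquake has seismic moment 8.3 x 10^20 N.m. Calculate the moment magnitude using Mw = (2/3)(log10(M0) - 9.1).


log10(M0) = log10(8.3 x 10^20) = 20.9191
Mw = 2/3 * (20.9191 - 9.1)
= 2/3 * 11.8191
= 7.88

7.88


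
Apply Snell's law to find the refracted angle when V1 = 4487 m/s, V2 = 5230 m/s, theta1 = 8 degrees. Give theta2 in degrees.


sin(theta1) = sin(8 deg) = 0.139173
sin(theta2) = V2/V1 * sin(theta1) = 5230/4487 * 0.139173 = 0.162219
theta2 = arcsin(0.162219) = 9.3357 degrees

9.3357


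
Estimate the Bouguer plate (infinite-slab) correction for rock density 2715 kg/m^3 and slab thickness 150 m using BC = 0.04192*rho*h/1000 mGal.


BC = 0.04192 * rho * h / 1000
= 0.04192 * 2715 * 150 / 1000
= 17.0719 mGal

17.0719


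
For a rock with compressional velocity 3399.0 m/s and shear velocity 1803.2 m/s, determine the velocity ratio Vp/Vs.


Vp/Vs = 3399.0 / 1803.2
= 1.885

1.885


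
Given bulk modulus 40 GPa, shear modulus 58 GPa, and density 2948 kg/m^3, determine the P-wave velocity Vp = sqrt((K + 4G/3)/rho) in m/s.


First compute the effective modulus:
K + 4G/3 = 40e9 + 4*58e9/3 = 117333333333.33 Pa
Then divide by density:
117333333333.33 / 2948 = 39800995.0249 Pa/(kg/m^3)
Take the square root:
Vp = sqrt(39800995.0249) = 6308.8 m/s

6308.8


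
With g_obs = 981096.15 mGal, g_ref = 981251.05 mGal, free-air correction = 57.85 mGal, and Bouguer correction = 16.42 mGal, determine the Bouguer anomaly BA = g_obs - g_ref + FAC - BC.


BA = g_obs - g_ref + FAC - BC
= 981096.15 - 981251.05 + 57.85 - 16.42
= -113.47 mGal

-113.47


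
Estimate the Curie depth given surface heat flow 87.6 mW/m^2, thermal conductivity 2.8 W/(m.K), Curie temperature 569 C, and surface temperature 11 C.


T_Curie - T_surf = 569 - 11 = 558 C
Convert q to W/m^2: 87.6 mW/m^2 = 0.0876 W/m^2
d = 558 * 2.8 / 0.0876 = 17835.62 m

17835.62


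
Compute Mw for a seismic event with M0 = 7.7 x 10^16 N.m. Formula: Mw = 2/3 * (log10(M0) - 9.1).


log10(M0) = log10(7.7 x 10^16) = 16.8865
Mw = 2/3 * (16.8865 - 9.1)
= 2/3 * 7.7865
= 5.19

5.19


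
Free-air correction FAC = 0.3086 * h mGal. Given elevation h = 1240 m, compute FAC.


FAC = 0.3086 * h
= 0.3086 * 1240
= 382.664 mGal

382.664


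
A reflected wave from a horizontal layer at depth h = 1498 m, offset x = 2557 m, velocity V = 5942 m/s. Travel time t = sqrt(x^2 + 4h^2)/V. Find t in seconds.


x^2 + 4h^2 = 2557^2 + 4*1498^2 = 6538249 + 8976016 = 15514265
sqrt(15514265) = 3938.8152
t = 3938.8152 / 5942 = 0.6629 s

0.6629


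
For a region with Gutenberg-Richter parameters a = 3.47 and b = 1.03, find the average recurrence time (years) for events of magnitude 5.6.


log10(N) = 3.47 - 1.03*5.6 = -2.298
N = 10^-2.298 = 0.005035
T = 1/N = 1/0.005035 = 198.6095 years

198.6095


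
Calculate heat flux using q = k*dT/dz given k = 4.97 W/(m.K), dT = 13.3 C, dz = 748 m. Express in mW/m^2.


q = k * dT / dz * 1000
= 4.97 * 13.3 / 748 * 1000
= 0.08837 * 1000
= 88.3703 mW/m^2

88.3703


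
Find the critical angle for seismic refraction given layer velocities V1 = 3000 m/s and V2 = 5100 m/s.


V1/V2 = 3000/5100 = 0.588235
theta_c = arcsin(0.588235) = 36.0319 degrees

36.0319


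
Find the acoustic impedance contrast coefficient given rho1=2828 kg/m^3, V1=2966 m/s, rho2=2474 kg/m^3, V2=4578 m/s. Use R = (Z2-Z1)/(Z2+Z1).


Z1 = 2828 * 2966 = 8387848
Z2 = 2474 * 4578 = 11325972
R = (11325972 - 8387848) / (11325972 + 8387848) = 2938124 / 19713820 = 0.149

0.149


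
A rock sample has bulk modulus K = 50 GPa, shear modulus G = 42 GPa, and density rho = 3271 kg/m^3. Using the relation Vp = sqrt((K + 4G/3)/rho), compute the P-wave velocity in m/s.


First compute the effective modulus:
K + 4G/3 = 50e9 + 4*42e9/3 = 106000000000.0 Pa
Then divide by density:
106000000000.0 / 3271 = 32405992.0514 Pa/(kg/m^3)
Take the square root:
Vp = sqrt(32405992.0514) = 5692.63 m/s

5692.63


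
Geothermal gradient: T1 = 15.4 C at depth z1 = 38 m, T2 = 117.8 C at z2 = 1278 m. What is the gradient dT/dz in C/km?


dT = 117.8 - 15.4 = 102.4 C
dz = 1278 - 38 = 1240 m
gradient = dT/dz * 1000 = 102.4/1240 * 1000 = 82.5806 C/km

82.5806


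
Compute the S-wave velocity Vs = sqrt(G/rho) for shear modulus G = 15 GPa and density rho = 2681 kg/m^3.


Convert G to Pa: G = 15e9 Pa
Compute G/rho = 15e9 / 2681 = 5594927.2659
Vs = sqrt(5594927.2659) = 2365.36 m/s

2365.36


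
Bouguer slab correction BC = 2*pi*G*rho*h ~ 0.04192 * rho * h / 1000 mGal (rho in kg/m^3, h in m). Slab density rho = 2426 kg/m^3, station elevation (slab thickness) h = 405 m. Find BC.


BC = 0.04192 * rho * h / 1000
= 0.04192 * 2426 * 405 / 1000
= 41.1877 mGal

41.1877


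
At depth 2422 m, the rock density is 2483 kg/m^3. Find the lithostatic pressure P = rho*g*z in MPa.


P = rho * g * z / 1e6
= 2483 * 9.81 * 2422 / 1e6
= 58995633.06 / 1e6
= 58.9956 MPa

58.9956


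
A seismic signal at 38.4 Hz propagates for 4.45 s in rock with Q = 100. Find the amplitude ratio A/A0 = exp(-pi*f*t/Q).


pi*f*t/Q = pi*38.4*4.45/100 = 5.368354
A/A0 = exp(-5.368354) = 0.004662

0.004662


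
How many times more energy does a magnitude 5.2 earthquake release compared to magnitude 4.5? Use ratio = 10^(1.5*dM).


M2 - M1 = 5.2 - 4.5 = 0.7
1.5 * 0.7 = 1.05
ratio = 10^1.05 = 11.22

11.22


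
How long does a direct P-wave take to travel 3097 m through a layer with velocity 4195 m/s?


t = x / V
= 3097 / 4195
= 0.7383 s

0.7383


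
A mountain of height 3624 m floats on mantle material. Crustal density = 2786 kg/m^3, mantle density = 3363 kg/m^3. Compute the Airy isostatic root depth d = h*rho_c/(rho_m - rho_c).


rho_m - rho_c = 3363 - 2786 = 577
d = 3624 * 2786 / 577
= 10096464 / 577
= 17498.2 m

17498.2


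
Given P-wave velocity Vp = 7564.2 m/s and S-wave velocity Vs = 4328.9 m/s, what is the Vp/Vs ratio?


Vp/Vs = 7564.2 / 4328.9
= 1.7474

1.7474


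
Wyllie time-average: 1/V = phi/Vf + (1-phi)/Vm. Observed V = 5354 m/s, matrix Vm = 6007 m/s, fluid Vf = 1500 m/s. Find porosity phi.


1/V - 1/Vm = 1/5354 - 1/6007 = 2.03e-05
1/Vf - 1/Vm = 1/1500 - 1/6007 = 0.00050019
phi = 2.03e-05 / 0.00050019 = 0.0406

0.0406


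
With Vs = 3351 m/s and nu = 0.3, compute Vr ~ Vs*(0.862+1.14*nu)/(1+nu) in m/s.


Numerator factor = 0.862 + 1.14*0.3 = 1.204
Denominator = 1 + 0.3 = 1.3
Vr = 3351 * 1.204 / 1.3 = 3103.54 m/s

3103.54


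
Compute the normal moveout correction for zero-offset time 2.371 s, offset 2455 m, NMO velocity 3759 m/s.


x/Vnmo = 2455/3759 = 0.653099
(x/Vnmo)^2 = 0.426539
t0^2 = 5.621641
sqrt(5.621641 + 0.426539) = 2.459305
dt = 2.459305 - 2.371 = 0.088305

0.088305


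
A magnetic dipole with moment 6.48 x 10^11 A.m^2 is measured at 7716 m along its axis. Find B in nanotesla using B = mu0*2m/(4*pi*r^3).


m = 6.48 x 10^11 = 648000000000 A.m^2
2m = 1296000000000 A.m^2
r^3 = 7716^3 = 459384837696
B = (4pi*10^-7) * 1296000000000 / (4*pi * 459384837696) * 1e9
= 1628601.631621 / 5772800125105.17 * 1e9
= 282.1164 nT

282.1164


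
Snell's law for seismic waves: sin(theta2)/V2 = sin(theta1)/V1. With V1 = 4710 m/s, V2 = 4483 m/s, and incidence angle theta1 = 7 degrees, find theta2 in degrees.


sin(theta1) = sin(7 deg) = 0.121869
sin(theta2) = V2/V1 * sin(theta1) = 4483/4710 * 0.121869 = 0.115996
theta2 = arcsin(0.115996) = 6.6611 degrees

6.6611


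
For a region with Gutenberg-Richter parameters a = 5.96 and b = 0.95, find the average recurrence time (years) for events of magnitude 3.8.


log10(N) = 5.96 - 0.95*3.8 = 2.35
N = 10^2.35 = 223.872114
T = 1/N = 1/223.872114 = 0.0045 years

0.0045


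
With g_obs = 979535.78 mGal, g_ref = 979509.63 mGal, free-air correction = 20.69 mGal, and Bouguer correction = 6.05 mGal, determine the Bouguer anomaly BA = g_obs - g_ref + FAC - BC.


BA = g_obs - g_ref + FAC - BC
= 979535.78 - 979509.63 + 20.69 - 6.05
= 40.79 mGal

40.79


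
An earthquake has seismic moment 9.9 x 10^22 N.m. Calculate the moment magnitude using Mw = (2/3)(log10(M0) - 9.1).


log10(M0) = log10(9.9 x 10^22) = 22.9956
Mw = 2/3 * (22.9956 - 9.1)
= 2/3 * 13.8956
= 9.26

9.26


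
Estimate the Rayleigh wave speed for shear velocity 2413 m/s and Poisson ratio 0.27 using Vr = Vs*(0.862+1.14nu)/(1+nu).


Numerator factor = 0.862 + 1.14*0.27 = 1.1698
Denominator = 1 + 0.27 = 1.27
Vr = 2413 * 1.1698 / 1.27 = 2222.62 m/s

2222.62


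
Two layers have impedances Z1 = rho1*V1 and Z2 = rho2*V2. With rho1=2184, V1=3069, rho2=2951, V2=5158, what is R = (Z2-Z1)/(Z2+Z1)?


Z1 = 2184 * 3069 = 6702696
Z2 = 2951 * 5158 = 15221258
R = (15221258 - 6702696) / (15221258 + 6702696) = 8518562 / 21923954 = 0.3886

0.3886


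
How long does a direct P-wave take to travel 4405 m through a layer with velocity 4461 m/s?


t = x / V
= 4405 / 4461
= 0.9874 s

0.9874


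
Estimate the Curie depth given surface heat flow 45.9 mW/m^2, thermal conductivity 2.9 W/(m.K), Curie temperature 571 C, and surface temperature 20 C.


T_Curie - T_surf = 571 - 20 = 551 C
Convert q to W/m^2: 45.9 mW/m^2 = 0.0459 W/m^2
d = 551 * 2.9 / 0.0459 = 34812.64 m

34812.64


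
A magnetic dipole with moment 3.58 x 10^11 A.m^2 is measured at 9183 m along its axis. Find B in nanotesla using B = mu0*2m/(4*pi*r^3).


m = 3.58 x 10^11 = 358000000000 A.m^2
2m = 716000000000 A.m^2
r^3 = 9183^3 = 774379331487
B = (4pi*10^-7) * 716000000000 / (4*pi * 774379331487) * 1e9
= 899752.135988 / 9731137675565.34 * 1e9
= 92.4611 nT

92.4611


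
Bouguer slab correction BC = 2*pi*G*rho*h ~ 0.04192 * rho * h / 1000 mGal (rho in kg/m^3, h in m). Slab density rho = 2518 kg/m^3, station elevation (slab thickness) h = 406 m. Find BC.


BC = 0.04192 * rho * h / 1000
= 0.04192 * 2518 * 406 / 1000
= 42.8552 mGal

42.8552


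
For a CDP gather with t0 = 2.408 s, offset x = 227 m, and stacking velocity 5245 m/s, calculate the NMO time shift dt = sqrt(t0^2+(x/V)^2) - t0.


x/Vnmo = 227/5245 = 0.043279
(x/Vnmo)^2 = 0.001873
t0^2 = 5.798464
sqrt(5.798464 + 0.001873) = 2.408389
dt = 2.408389 - 2.408 = 0.000389

3.890000e-04


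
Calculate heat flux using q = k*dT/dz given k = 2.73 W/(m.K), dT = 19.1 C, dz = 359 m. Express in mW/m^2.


q = k * dT / dz * 1000
= 2.73 * 19.1 / 359 * 1000
= 0.145245 * 1000
= 145.2451 mW/m^2

145.2451


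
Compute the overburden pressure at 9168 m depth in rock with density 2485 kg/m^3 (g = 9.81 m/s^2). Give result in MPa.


P = rho * g * z / 1e6
= 2485 * 9.81 * 9168 / 1e6
= 223496128.8 / 1e6
= 223.4961 MPa

223.4961


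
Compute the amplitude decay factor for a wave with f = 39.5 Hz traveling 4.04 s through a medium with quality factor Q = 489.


pi*f*t/Q = pi*39.5*4.04/489 = 1.025226
A/A0 = exp(-1.025226) = 0.358716

0.358716


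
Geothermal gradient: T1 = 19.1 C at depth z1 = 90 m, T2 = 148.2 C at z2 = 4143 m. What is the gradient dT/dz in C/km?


dT = 148.2 - 19.1 = 129.1 C
dz = 4143 - 90 = 4053 m
gradient = dT/dz * 1000 = 129.1/4053 * 1000 = 31.8529 C/km

31.8529


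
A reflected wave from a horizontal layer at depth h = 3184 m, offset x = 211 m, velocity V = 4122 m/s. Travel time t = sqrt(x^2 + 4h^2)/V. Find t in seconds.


x^2 + 4h^2 = 211^2 + 4*3184^2 = 44521 + 40551424 = 40595945
sqrt(40595945) = 6371.4947
t = 6371.4947 / 4122 = 1.5457 s

1.5457


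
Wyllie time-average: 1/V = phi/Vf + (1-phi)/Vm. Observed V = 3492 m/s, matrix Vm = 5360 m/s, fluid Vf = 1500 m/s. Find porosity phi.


1/V - 1/Vm = 1/3492 - 1/5360 = 9.98e-05
1/Vf - 1/Vm = 1/1500 - 1/5360 = 0.0004801
phi = 9.98e-05 / 0.0004801 = 0.2079

0.2079


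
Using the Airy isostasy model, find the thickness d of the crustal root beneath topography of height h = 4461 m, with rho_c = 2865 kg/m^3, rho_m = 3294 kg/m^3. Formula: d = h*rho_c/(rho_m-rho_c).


rho_m - rho_c = 3294 - 2865 = 429
d = 4461 * 2865 / 429
= 12780765 / 429
= 29791.99 m

29791.99


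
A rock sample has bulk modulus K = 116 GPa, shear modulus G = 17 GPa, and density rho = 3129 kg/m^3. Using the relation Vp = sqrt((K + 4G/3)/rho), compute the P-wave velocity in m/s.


First compute the effective modulus:
K + 4G/3 = 116e9 + 4*17e9/3 = 138666666666.67 Pa
Then divide by density:
138666666666.67 / 3129 = 44316608.075 Pa/(kg/m^3)
Take the square root:
Vp = sqrt(44316608.075) = 6657.07 m/s

6657.07


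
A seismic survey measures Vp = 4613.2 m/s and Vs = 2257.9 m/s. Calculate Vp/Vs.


Vp/Vs = 4613.2 / 2257.9
= 2.0431

2.0431


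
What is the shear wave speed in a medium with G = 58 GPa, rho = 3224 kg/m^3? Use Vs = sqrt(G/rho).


Convert G to Pa: G = 58e9 Pa
Compute G/rho = 58e9 / 3224 = 17990074.4417
Vs = sqrt(17990074.4417) = 4241.47 m/s

4241.47


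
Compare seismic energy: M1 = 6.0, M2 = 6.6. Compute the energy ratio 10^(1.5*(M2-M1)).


M2 - M1 = 6.6 - 6.0 = 0.6
1.5 * 0.6 = 0.9
ratio = 10^0.9 = 7.94

7.94


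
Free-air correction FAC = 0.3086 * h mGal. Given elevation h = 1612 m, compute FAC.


FAC = 0.3086 * h
= 0.3086 * 1612
= 497.4632 mGal

497.4632


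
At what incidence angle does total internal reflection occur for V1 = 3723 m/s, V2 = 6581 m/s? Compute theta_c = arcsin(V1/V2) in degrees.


V1/V2 = 3723/6581 = 0.565719
theta_c = arcsin(0.565719) = 34.4523 degrees

34.4523


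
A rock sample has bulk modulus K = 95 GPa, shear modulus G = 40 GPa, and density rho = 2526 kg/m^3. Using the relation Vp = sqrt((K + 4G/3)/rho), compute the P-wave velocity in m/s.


First compute the effective modulus:
K + 4G/3 = 95e9 + 4*40e9/3 = 148333333333.33 Pa
Then divide by density:
148333333333.33 / 2526 = 58722618.105 Pa/(kg/m^3)
Take the square root:
Vp = sqrt(58722618.105) = 7663.07 m/s

7663.07


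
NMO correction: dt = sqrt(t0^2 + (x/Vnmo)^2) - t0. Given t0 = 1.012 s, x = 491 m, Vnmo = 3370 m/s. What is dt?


x/Vnmo = 491/3370 = 0.145697
(x/Vnmo)^2 = 0.021228
t0^2 = 1.024144
sqrt(1.024144 + 0.021228) = 1.022434
dt = 1.022434 - 1.012 = 0.010434

0.010434


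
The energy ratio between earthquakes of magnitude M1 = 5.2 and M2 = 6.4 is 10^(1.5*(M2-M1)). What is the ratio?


M2 - M1 = 6.4 - 5.2 = 1.2
1.5 * 1.2 = 1.8
ratio = 10^1.8 = 63.1

63.1


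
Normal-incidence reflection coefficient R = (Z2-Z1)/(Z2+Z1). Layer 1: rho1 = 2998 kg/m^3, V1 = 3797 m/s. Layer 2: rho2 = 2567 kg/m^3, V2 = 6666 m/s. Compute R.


Z1 = 2998 * 3797 = 11383406
Z2 = 2567 * 6666 = 17111622
R = (17111622 - 11383406) / (17111622 + 11383406) = 5728216 / 28495028 = 0.201

0.201


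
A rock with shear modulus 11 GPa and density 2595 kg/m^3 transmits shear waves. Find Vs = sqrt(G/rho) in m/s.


Convert G to Pa: G = 11e9 Pa
Compute G/rho = 11e9 / 2595 = 4238921.0019
Vs = sqrt(4238921.0019) = 2058.86 m/s

2058.86


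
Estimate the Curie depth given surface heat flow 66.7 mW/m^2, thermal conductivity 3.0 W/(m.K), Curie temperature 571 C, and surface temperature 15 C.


T_Curie - T_surf = 571 - 15 = 556 C
Convert q to W/m^2: 66.7 mW/m^2 = 0.0667 W/m^2
d = 556 * 3.0 / 0.0667 = 25007.5 m

25007.5


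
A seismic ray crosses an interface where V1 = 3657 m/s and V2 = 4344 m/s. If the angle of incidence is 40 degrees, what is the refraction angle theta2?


sin(theta1) = sin(40 deg) = 0.642788
sin(theta2) = V2/V1 * sin(theta1) = 4344/3657 * 0.642788 = 0.763541
theta2 = arcsin(0.763541) = 49.7774 degrees

49.7774


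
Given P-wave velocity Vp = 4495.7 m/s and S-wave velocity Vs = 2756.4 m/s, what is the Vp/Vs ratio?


Vp/Vs = 4495.7 / 2756.4
= 1.631

1.631


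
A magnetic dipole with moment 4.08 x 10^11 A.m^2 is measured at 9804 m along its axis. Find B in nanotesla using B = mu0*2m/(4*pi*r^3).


m = 4.08 x 10^11 = 408000000000 A.m^2
2m = 816000000000 A.m^2
r^3 = 9804^3 = 942344950464
B = (4pi*10^-7) * 816000000000 / (4*pi * 942344950464) * 1e9
= 1025415.842132 / 11841855894100.56 * 1e9
= 86.5925 nT

86.5925


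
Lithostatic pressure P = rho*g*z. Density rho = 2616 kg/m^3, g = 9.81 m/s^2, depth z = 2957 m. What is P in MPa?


P = rho * g * z / 1e6
= 2616 * 9.81 * 2957 / 1e6
= 75885372.72 / 1e6
= 75.8854 MPa

75.8854


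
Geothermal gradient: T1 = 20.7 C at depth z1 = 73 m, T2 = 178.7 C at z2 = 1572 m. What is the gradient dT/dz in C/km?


dT = 178.7 - 20.7 = 158.0 C
dz = 1572 - 73 = 1499 m
gradient = dT/dz * 1000 = 158.0/1499 * 1000 = 105.4036 C/km

105.4036


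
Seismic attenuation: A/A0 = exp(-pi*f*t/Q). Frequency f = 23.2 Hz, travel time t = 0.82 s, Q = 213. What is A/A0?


pi*f*t/Q = pi*23.2*0.82/213 = 0.28059
A/A0 = exp(-0.28059) = 0.755338

0.755338


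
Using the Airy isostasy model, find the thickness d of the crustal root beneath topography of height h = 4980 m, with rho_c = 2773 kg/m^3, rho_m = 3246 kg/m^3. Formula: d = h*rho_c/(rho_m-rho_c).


rho_m - rho_c = 3246 - 2773 = 473
d = 4980 * 2773 / 473
= 13809540 / 473
= 29195.64 m

29195.64


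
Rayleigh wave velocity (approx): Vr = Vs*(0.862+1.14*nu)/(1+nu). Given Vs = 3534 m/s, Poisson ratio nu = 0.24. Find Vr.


Numerator factor = 0.862 + 1.14*0.24 = 1.1356
Denominator = 1 + 0.24 = 1.24
Vr = 3534 * 1.1356 / 1.24 = 3236.46 m/s

3236.46


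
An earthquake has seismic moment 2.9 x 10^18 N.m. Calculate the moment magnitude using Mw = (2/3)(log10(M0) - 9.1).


log10(M0) = log10(2.9 x 10^18) = 18.4624
Mw = 2/3 * (18.4624 - 9.1)
= 2/3 * 9.3624
= 6.24

6.24


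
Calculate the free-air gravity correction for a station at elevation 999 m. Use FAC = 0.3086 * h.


FAC = 0.3086 * h
= 0.3086 * 999
= 308.2914 mGal

308.2914


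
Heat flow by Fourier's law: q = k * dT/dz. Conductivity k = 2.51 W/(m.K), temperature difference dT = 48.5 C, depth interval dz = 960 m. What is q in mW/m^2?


q = k * dT / dz * 1000
= 2.51 * 48.5 / 960 * 1000
= 0.126807 * 1000
= 126.8073 mW/m^2

126.8073


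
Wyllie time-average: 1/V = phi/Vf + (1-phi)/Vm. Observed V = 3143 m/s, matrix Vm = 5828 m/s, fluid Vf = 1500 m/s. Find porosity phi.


1/V - 1/Vm = 1/3143 - 1/5828 = 0.00014658
1/Vf - 1/Vm = 1/1500 - 1/5828 = 0.00049508
phi = 0.00014658 / 0.00049508 = 0.2961

0.2961


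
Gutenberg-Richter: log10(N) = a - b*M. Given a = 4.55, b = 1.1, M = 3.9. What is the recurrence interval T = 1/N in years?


log10(N) = 4.55 - 1.1*3.9 = 0.26
N = 10^0.26 = 1.819701
T = 1/N = 1/1.819701 = 0.5495 years

0.5495


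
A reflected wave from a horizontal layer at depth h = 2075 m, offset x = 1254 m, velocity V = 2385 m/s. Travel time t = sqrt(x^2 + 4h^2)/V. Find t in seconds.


x^2 + 4h^2 = 1254^2 + 4*2075^2 = 1572516 + 17222500 = 18795016
sqrt(18795016) = 4335.3219
t = 4335.3219 / 2385 = 1.8177 s

1.8177


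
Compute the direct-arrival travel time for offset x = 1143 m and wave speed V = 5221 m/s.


t = x / V
= 1143 / 5221
= 0.2189 s

0.2189


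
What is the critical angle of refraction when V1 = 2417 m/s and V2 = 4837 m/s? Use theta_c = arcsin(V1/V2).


V1/V2 = 2417/4837 = 0.49969
theta_c = arcsin(0.49969) = 29.9795 degrees

29.9795


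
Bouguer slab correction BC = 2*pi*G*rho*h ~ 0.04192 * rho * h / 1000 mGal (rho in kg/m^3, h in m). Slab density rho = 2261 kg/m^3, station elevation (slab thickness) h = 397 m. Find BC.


BC = 0.04192 * rho * h / 1000
= 0.04192 * 2261 * 397 / 1000
= 37.6281 mGal

37.6281


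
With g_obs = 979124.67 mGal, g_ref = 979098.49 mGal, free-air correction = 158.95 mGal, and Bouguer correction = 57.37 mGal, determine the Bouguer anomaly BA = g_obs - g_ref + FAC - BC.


BA = g_obs - g_ref + FAC - BC
= 979124.67 - 979098.49 + 158.95 - 57.37
= 127.76 mGal

127.76


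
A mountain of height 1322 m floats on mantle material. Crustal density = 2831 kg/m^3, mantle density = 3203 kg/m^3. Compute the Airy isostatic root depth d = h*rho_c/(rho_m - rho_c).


rho_m - rho_c = 3203 - 2831 = 372
d = 1322 * 2831 / 372
= 3742582 / 372
= 10060.7 m

10060.7


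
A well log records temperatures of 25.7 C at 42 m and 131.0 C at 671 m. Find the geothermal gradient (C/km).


dT = 131.0 - 25.7 = 105.3 C
dz = 671 - 42 = 629 m
gradient = dT/dz * 1000 = 105.3/629 * 1000 = 167.4086 C/km

167.4086


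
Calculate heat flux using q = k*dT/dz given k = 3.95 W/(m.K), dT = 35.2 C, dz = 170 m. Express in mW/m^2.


q = k * dT / dz * 1000
= 3.95 * 35.2 / 170 * 1000
= 0.817882 * 1000
= 817.8824 mW/m^2

817.8824


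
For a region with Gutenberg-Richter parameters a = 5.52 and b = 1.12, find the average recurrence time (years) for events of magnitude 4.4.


log10(N) = 5.52 - 1.12*4.4 = 0.592
N = 10^0.592 = 3.908409
T = 1/N = 1/3.908409 = 0.2559 years

0.2559


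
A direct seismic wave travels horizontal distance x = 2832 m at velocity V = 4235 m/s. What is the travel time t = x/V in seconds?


t = x / V
= 2832 / 4235
= 0.6687 s

0.6687


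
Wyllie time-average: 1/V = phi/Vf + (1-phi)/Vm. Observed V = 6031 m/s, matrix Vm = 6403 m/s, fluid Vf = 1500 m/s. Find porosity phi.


1/V - 1/Vm = 1/6031 - 1/6403 = 9.63e-06
1/Vf - 1/Vm = 1/1500 - 1/6403 = 0.00051049
phi = 9.63e-06 / 0.00051049 = 0.0189

0.0189


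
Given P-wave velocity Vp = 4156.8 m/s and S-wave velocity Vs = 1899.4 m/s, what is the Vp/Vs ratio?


Vp/Vs = 4156.8 / 1899.4
= 2.1885

2.1885


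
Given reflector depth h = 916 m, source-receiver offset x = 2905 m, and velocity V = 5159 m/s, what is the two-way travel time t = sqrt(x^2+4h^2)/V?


x^2 + 4h^2 = 2905^2 + 4*916^2 = 8439025 + 3356224 = 11795249
sqrt(11795249) = 3434.4212
t = 3434.4212 / 5159 = 0.6657 s

0.6657


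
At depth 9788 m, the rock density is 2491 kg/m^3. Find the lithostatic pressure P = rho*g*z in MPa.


P = rho * g * z / 1e6
= 2491 * 9.81 * 9788 / 1e6
= 239186517.48 / 1e6
= 239.1865 MPa

239.1865


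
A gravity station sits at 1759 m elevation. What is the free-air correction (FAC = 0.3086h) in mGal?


FAC = 0.3086 * h
= 0.3086 * 1759
= 542.8274 mGal

542.8274


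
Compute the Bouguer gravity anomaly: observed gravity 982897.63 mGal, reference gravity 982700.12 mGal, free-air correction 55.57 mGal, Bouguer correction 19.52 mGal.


BA = g_obs - g_ref + FAC - BC
= 982897.63 - 982700.12 + 55.57 - 19.52
= 233.56 mGal

233.56


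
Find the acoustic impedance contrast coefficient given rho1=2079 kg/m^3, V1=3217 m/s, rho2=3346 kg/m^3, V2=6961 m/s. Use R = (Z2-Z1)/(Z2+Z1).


Z1 = 2079 * 3217 = 6688143
Z2 = 3346 * 6961 = 23291506
R = (23291506 - 6688143) / (23291506 + 6688143) = 16603363 / 29979649 = 0.5538

0.5538


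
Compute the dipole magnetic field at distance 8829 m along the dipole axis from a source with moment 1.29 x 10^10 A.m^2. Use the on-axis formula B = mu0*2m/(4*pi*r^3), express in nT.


m = 1.29 x 10^10 = 12900000000 A.m^2
2m = 25800000000 A.m^2
r^3 = 8829^3 = 688231506789
B = (4pi*10^-7) * 25800000000 / (4*pi * 688231506789) * 1e9
= 32421.236185 / 8648572182789.42 * 1e9
= 3.7487 nT

3.7487


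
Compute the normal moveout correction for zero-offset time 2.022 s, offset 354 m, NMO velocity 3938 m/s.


x/Vnmo = 354/3938 = 0.089893
(x/Vnmo)^2 = 0.008081
t0^2 = 4.088484
sqrt(4.088484 + 0.008081) = 2.023997
dt = 2.023997 - 2.022 = 0.001997

0.001997


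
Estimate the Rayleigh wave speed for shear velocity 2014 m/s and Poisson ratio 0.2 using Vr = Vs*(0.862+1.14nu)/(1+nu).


Numerator factor = 0.862 + 1.14*0.2 = 1.09
Denominator = 1 + 0.2 = 1.2
Vr = 2014 * 1.09 / 1.2 = 1829.38 m/s

1829.38


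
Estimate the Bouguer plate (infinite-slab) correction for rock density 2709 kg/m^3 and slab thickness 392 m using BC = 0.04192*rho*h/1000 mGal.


BC = 0.04192 * rho * h / 1000
= 0.04192 * 2709 * 392 / 1000
= 44.516 mGal

44.516


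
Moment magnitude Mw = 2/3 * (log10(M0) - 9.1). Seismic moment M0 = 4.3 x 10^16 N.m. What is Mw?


log10(M0) = log10(4.3 x 10^16) = 16.6335
Mw = 2/3 * (16.6335 - 9.1)
= 2/3 * 7.5335
= 5.02

5.02


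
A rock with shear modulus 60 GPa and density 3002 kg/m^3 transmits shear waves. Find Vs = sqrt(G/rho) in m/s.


Convert G to Pa: G = 60e9 Pa
Compute G/rho = 60e9 / 3002 = 19986675.5496
Vs = sqrt(19986675.5496) = 4470.65 m/s

4470.65


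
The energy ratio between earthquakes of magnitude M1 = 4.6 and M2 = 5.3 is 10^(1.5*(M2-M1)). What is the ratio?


M2 - M1 = 5.3 - 4.6 = 0.7
1.5 * 0.7 = 1.05
ratio = 10^1.05 = 11.22

11.22
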